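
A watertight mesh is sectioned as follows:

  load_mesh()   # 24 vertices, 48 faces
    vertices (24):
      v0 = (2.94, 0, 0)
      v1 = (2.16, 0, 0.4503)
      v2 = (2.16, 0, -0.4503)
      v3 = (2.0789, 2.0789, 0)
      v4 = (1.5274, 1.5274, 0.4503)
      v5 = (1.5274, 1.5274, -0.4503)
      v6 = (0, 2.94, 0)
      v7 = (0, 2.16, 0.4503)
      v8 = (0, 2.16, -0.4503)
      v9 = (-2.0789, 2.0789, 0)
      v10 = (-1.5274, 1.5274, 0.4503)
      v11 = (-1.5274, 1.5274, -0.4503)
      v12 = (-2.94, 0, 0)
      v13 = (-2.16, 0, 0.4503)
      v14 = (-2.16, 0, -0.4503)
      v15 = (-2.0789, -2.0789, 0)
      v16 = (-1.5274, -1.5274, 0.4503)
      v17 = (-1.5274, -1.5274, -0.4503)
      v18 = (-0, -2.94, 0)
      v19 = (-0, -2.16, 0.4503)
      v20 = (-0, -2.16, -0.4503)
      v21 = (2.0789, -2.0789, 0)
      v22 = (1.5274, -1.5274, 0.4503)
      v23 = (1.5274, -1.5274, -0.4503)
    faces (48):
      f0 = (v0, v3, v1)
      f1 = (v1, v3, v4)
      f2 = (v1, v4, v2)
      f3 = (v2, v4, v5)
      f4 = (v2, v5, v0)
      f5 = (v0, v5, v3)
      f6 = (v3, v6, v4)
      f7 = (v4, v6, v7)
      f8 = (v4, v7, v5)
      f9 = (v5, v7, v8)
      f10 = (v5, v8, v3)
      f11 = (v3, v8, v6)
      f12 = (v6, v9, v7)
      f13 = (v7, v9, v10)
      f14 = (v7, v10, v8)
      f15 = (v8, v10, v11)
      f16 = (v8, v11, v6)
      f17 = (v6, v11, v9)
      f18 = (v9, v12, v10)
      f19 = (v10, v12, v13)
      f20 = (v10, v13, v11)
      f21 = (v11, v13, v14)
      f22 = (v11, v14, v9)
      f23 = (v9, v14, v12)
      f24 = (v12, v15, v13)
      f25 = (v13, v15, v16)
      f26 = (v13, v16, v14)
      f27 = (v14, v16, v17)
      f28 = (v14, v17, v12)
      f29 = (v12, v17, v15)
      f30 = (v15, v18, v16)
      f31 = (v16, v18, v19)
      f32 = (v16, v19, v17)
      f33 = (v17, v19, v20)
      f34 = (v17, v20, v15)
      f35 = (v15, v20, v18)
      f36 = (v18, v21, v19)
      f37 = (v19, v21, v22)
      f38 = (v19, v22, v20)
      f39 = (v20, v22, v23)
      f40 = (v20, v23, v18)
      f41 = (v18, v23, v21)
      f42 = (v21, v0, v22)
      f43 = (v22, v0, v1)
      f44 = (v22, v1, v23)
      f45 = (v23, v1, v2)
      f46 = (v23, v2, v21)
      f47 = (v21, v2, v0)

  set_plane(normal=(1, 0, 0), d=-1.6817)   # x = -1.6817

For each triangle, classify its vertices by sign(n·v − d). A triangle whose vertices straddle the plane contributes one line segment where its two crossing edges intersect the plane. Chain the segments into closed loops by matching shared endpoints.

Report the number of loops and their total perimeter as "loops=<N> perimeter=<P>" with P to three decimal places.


Straddling triangles (16 of 48):
  (v6,v9,v7) [+-+] → (-1.6817, 2.24342, 0)–(-1.6817, 2.0944, 0.0860355)  len=0.1721
  (v7,v9,v10) [+-+] → (-1.6817, 2.0944, 0.0860355)–(-1.6817, 1.6817, 0.324314)  len=0.4765
  (v6,v11,v9) [++-] → (-1.6817, 1.6817, -0.324314)–(-1.6817, 2.24342, 0)  len=0.6486
  (v9,v12,v10) [--+] → (-1.6817, 1.36056, 0.401113)–(-1.6817, 1.6817, 0.324314)  len=0.3302
  (v10,v12,v13) [+--] → (-1.6817, 1.36056, 0.401113)–(-1.6817, 1.15485, 0.4503)  len=0.2115
  (v10,v13,v11) [+-+] → (-1.6817, 1.15485, 0.4503)–(-1.6817, 1.15485, -0.230631)  len=0.6809
  (v11,v13,v14) [+--] → (-1.6817, 1.15485, -0.230631)–(-1.6817, 1.15485, -0.4503)  len=0.2197
  (v11,v14,v9) [+--] → (-1.6817, 1.15485, -0.4503)–(-1.6817, 1.6817, -0.324314)  len=0.5417
  (v13,v15,v16) [--+] → (-1.6817, -1.6817, 0.324314)–(-1.6817, -1.15485, 0.4503)  len=0.5417
  (v13,v16,v14) [-+-] → (-1.6817, -1.15485, 0.4503)–(-1.6817, -1.15485, 0.230631)  len=0.2197
  (v14,v16,v17) [-++] → (-1.6817, -1.15485, 0.230631)–(-1.6817, -1.15485, -0.4503)  len=0.6809
  (v14,v17,v12) [-+-] → (-1.6817, -1.15485, -0.4503)–(-1.6817, -1.36056, -0.401113)  len=0.2115
  (v12,v17,v15) [-+-] → (-1.6817, -1.36056, -0.401113)–(-1.6817, -1.6817, -0.324314)  len=0.3302
  (v15,v18,v16) [-++] → (-1.6817, -2.24342, 0)–(-1.6817, -1.6817, 0.324314)  len=0.6486
  (v17,v20,v15) [++-] → (-1.6817, -2.0944, -0.0860355)–(-1.6817, -1.6817, -0.324314)  len=0.4765
  (v15,v20,v18) [-++] → (-1.6817, -2.0944, -0.0860355)–(-1.6817, -2.24342, 0)  len=0.1721

Chained into 2 loop(s):
  loop 1: 8 segments, perimeter = 3.2813
  loop 2: 8 segments, perimeter = 3.2813
Total perimeter = 6.563

loops=2 perimeter=6.563


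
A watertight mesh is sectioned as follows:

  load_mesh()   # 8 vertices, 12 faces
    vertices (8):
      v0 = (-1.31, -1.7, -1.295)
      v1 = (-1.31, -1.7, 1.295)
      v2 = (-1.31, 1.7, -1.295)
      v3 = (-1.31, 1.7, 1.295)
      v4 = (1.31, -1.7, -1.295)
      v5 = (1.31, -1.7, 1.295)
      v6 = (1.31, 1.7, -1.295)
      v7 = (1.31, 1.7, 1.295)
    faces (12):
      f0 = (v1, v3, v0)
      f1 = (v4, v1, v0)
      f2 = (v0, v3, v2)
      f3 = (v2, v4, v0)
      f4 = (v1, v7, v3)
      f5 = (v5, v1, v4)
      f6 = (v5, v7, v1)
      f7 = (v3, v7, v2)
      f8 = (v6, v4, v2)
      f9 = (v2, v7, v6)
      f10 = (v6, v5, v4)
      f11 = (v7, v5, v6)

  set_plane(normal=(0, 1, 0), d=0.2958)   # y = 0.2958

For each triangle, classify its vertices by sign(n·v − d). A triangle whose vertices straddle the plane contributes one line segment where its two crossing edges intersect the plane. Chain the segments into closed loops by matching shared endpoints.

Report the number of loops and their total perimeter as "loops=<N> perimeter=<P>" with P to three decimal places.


loops=1 perimeter=10.420

Straddling triangles (8 of 12):
  (v1,v3,v0) [-+-] → (-1.31, 0.2958, 1.295)–(-1.31, 0.2958, 0.22533)  len=1.0697
  (v0,v3,v2) [-++] → (-1.31, 0.2958, 0.22533)–(-1.31, 0.2958, -1.295)  len=1.5203
  (v2,v4,v0) [+--] → (-0.22794, 0.2958, -1.295)–(-1.31, 0.2958, -1.295)  len=1.0821
  (v1,v7,v3) [-++] → (0.22794, 0.2958, 1.295)–(-1.31, 0.2958, 1.295)  len=1.5379
  (v5,v7,v1) [-+-] → (1.31, 0.2958, 1.295)–(0.22794, 0.2958, 1.295)  len=1.0821
  (v6,v4,v2) [+-+] → (1.31, 0.2958, -1.295)–(-0.22794, 0.2958, -1.295)  len=1.5379
  (v6,v5,v4) [+--] → (1.31, 0.2958, -0.22533)–(1.31, 0.2958, -1.295)  len=1.0697
  (v7,v5,v6) [+-+] → (1.31, 0.2958, 1.295)–(1.31, 0.2958, -0.22533)  len=1.5203

Chained into 1 loop(s):
  loop 1: 8 segments, perimeter = 10.4200
Total perimeter = 10.420


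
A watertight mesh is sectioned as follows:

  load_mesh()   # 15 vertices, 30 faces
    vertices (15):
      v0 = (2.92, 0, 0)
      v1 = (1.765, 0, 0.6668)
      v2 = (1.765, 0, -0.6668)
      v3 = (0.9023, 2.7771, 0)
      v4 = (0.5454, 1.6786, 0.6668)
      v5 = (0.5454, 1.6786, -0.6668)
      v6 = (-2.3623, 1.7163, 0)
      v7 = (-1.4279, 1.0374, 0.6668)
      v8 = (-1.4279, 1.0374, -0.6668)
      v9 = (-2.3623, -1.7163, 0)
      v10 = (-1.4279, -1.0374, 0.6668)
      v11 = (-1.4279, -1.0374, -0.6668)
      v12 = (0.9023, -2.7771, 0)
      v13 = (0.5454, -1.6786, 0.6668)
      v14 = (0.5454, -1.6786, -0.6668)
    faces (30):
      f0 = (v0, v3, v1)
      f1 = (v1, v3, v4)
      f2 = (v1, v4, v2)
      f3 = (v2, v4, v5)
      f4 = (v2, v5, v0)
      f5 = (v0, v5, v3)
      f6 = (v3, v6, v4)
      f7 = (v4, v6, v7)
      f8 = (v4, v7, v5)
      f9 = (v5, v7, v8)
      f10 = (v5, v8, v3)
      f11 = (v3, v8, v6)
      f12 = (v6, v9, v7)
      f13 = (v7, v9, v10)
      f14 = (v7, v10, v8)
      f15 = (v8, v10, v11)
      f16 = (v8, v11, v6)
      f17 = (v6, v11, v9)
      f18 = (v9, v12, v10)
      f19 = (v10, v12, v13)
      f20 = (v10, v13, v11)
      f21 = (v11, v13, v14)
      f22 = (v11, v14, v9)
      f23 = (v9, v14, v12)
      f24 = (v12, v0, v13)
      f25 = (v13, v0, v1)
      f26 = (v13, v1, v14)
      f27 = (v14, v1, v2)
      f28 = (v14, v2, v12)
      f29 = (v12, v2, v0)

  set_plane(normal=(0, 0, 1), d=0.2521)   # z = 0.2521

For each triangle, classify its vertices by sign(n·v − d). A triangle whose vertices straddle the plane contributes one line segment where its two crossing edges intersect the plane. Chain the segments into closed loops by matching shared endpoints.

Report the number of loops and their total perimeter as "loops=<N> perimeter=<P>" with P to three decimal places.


loops=2 perimeter=24.971

Straddling triangles (20 of 30):
  (v0,v3,v1) [--+] → (1.22846, 1.72715, 0.2521)–(2.48332, 0, 0.2521)  len=2.1349
  (v1,v3,v4) [+-+] → (1.22846, 1.72715, 0.2521)–(0.767365, 2.36179, 0.2521)  len=0.7845
  (v1,v4,v2) [++-] → (0.92465, 1.15662, 0.2521)–(1.765, 0, 0.2521)  len=1.4297
  (v2,v4,v5) [-+-] → (0.92465, 1.15662, 0.2521)–(0.5454, 1.6786, 0.2521)  len=0.6452
  (v3,v6,v4) [--+] → (-1.26297, 1.70205, 0.2521)–(0.767365, 2.36179, 0.2521)  len=2.1348
  (v4,v6,v7) [+-+] → (-1.26297, 1.70205, 0.2521)–(-2.00903, 1.45963, 0.2521)  len=0.7845
  (v4,v7,v5) [++-] → (-0.814277, 1.23679, 0.2521)–(0.5454, 1.6786, 0.2521)  len=1.4297
  (v5,v7,v8) [-+-] → (-0.814277, 1.23679, 0.2521)–(-1.4279, 1.0374, 0.2521)  len=0.6452
  (v6,v9,v7) [--+] → (-2.00903, -0.675197, 0.2521)–(-2.00903, 1.45963, 0.2521)  len=2.1348
  (v7,v9,v10) [+-+] → (-2.00903, -0.675197, 0.2521)–(-2.00903, -1.45963, 0.2521)  len=0.7844
  (v7,v10,v8) [++-] → (-1.4279, -0.392214, 0.2521)–(-1.4279, 1.0374, 0.2521)  len=1.4296
  (v8,v10,v11) [-+-] → (-1.4279, -0.392214, 0.2521)–(-1.4279, -1.0374, 0.2521)  len=0.6452
  (v9,v12,v10) [--+] → (0.0213111, -2.11936, 0.2521)–(-2.00903, -1.45963, 0.2521)  len=2.1348
  (v10,v12,v13) [+-+] → (0.0213111, -2.11936, 0.2521)–(0.767365, -2.36179, 0.2521)  len=0.7845
  (v10,v13,v11) [++-] → (-0.0682229, -1.47921, 0.2521)–(-1.4279, -1.0374, 0.2521)  len=1.4297
  (v11,v13,v14) [-+-] → (-0.0682229, -1.47921, 0.2521)–(0.5454, -1.6786, 0.2521)  len=0.6452
  (v12,v0,v13) [--+] → (2.02222, -0.634636, 0.2521)–(0.767365, -2.36179, 0.2521)  len=2.1349
  (v13,v0,v1) [+-+] → (2.02222, -0.634636, 0.2521)–(2.48332, 0, 0.2521)  len=0.7845
  (v13,v1,v14) [++-] → (1.38575, -0.521982, 0.2521)–(0.5454, -1.6786, 0.2521)  len=1.4297
  (v14,v1,v2) [-+-] → (1.38575, -0.521982, 0.2521)–(1.765, 0, 0.2521)  len=0.6452

Chained into 2 loop(s):
  loop 1: 10 segments, perimeter = 14.5965
  loop 2: 10 segments, perimeter = 10.3743
Total perimeter = 24.971


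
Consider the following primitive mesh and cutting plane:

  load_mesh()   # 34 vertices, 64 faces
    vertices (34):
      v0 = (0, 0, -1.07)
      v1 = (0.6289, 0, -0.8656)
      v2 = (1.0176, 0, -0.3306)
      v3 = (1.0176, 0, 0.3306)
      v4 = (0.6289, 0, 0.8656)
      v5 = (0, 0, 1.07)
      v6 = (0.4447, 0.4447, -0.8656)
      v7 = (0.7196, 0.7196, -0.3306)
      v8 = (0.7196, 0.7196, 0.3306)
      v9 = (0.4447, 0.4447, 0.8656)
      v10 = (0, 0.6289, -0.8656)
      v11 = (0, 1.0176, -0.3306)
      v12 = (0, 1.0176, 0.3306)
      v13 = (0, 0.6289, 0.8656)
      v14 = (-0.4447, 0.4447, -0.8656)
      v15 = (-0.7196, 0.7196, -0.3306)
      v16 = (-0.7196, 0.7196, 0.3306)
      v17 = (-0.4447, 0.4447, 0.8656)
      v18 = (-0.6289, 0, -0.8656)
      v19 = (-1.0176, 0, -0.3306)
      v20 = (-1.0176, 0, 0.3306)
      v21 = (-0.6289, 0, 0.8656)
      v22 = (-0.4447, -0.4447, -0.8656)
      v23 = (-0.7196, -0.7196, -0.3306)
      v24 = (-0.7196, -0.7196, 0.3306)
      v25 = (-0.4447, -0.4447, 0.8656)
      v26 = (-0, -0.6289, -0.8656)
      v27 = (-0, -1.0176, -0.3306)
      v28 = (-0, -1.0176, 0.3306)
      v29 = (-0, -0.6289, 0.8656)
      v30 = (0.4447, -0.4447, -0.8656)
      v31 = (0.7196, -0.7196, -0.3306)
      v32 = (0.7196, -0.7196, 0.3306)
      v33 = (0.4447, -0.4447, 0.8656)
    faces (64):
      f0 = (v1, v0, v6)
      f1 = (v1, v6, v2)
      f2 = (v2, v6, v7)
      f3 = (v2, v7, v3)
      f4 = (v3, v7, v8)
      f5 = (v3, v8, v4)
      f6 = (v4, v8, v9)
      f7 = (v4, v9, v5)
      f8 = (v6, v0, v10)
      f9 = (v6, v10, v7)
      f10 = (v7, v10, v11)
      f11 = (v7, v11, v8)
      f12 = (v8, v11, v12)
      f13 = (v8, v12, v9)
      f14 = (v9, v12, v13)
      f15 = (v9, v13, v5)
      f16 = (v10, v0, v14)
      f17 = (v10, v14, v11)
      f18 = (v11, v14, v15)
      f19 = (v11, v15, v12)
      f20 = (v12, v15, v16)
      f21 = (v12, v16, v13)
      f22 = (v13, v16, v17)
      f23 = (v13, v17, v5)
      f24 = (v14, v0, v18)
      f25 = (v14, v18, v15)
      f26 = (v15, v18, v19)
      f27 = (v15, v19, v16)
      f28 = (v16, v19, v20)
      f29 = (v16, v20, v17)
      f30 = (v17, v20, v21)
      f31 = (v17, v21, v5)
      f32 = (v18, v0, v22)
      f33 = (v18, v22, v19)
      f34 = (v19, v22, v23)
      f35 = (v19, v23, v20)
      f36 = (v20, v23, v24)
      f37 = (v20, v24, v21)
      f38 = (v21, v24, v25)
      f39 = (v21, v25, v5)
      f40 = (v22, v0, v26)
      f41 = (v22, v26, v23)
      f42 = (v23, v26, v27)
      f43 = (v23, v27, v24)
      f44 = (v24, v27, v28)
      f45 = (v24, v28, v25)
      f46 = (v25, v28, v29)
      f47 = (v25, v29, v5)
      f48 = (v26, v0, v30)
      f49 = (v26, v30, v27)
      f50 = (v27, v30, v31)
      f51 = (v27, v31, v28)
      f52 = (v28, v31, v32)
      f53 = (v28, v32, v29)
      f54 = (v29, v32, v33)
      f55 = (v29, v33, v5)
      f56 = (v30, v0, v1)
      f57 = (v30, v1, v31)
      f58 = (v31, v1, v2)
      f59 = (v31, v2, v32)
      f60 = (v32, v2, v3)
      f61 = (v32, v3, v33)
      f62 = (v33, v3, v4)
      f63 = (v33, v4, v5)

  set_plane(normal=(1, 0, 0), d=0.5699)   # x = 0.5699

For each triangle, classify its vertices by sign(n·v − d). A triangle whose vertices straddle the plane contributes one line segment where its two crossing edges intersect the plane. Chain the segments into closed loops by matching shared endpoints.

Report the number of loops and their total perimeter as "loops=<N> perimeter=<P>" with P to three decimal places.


Straddling triangles (20 of 64):
  (v1,v0,v6) [+--] → (0.5699, 0, -0.884776)–(0.5699, 0.142439, -0.8656)  len=0.1437
  (v1,v6,v2) [+-+] → (0.5699, 0.142439, -0.8656)–(0.5699, 0.347516, -0.748683)  len=0.2361
  (v2,v6,v7) [+-+] → (0.5699, 0.347516, -0.748683)–(0.5699, 0.5699, -0.62194)  len=0.2560
  (v4,v8,v9) [++-] → (0.5699, 0.5699, 0.62194)–(0.5699, 0.142439, 0.8656)  len=0.4920
  (v4,v9,v5) [+--] → (0.5699, 0.142439, 0.8656)–(0.5699, 0, 0.884776)  len=0.1437
  (v6,v10,v7) [--+] → (0.5699, 0.700731, -0.441897)–(0.5699, 0.5699, -0.62194)  len=0.2226
  (v7,v10,v11) [+--] → (0.5699, 0.700731, -0.441897)–(0.5699, 0.781594, -0.3306)  len=0.1376
  (v7,v11,v8) [+-+] → (0.5699, 0.781594, -0.3306)–(0.5699, 0.781594, 0.193049)  len=0.5236
  (v8,v11,v12) [+--] → (0.5699, 0.781594, 0.193049)–(0.5699, 0.781594, 0.3306)  len=0.1376
  (v8,v12,v9) [+--] → (0.5699, 0.781594, 0.3306)–(0.5699, 0.5699, 0.62194)  len=0.3601
  (v27,v30,v31) [--+] → (0.5699, -0.5699, -0.62194)–(0.5699, -0.781594, -0.3306)  len=0.3601
  (v27,v31,v28) [-+-] → (0.5699, -0.781594, -0.3306)–(0.5699, -0.781594, -0.193049)  len=0.1376
  (v28,v31,v32) [-++] → (0.5699, -0.781594, -0.193049)–(0.5699, -0.781594, 0.3306)  len=0.5236
  (v28,v32,v29) [-+-] → (0.5699, -0.781594, 0.3306)–(0.5699, -0.700731, 0.441897)  len=0.1376
  (v29,v32,v33) [-+-] → (0.5699, -0.700731, 0.441897)–(0.5699, -0.5699, 0.62194)  len=0.2226
  (v30,v0,v1) [--+] → (0.5699, 0, -0.884776)–(0.5699, -0.142439, -0.8656)  len=0.1437
  (v30,v1,v31) [-++] → (0.5699, -0.142439, -0.8656)–(0.5699, -0.5699, -0.62194)  len=0.4920
  (v32,v3,v33) [++-] → (0.5699, -0.347516, 0.748683)–(0.5699, -0.5699, 0.62194)  len=0.2560
  (v33,v3,v4) [-++] → (0.5699, -0.347516, 0.748683)–(0.5699, -0.142439, 0.8656)  len=0.2361
  (v33,v4,v5) [-+-] → (0.5699, -0.142439, 0.8656)–(0.5699, 0, 0.884776)  len=0.1437

Chained into 1 loop(s):
  loop 1: 20 segments, perimeter = 5.3059
Total perimeter = 5.306

loops=1 perimeter=5.306


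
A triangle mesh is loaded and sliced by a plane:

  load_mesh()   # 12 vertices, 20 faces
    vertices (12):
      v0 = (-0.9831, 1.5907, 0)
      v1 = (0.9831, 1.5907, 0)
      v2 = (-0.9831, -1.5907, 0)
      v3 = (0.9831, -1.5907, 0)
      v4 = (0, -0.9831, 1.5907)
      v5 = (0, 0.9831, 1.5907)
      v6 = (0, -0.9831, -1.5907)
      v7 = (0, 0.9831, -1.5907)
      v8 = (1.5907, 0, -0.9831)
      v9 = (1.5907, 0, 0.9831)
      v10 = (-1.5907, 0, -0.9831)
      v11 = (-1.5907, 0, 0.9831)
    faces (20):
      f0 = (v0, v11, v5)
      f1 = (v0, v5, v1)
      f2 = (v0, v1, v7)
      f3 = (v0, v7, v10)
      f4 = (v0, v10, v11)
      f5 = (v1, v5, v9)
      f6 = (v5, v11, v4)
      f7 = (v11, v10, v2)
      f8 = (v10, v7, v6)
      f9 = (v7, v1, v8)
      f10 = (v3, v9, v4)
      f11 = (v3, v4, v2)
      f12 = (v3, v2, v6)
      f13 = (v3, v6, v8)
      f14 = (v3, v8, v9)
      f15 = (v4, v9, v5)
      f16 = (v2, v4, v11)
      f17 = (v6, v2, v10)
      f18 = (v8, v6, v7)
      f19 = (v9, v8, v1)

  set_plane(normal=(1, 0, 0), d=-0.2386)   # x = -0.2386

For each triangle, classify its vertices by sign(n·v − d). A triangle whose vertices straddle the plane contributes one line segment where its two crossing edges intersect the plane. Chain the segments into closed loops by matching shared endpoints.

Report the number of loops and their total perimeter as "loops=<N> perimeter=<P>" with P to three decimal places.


Straddling triangles (10 of 20):
  (v0,v11,v5) [--+] → (-0.2386, 0.835638, 1.49956)–(-0.2386, 1.13057, 1.20463)  len=0.4171
  (v0,v5,v1) [-++] → (-0.2386, 1.13057, 1.20463)–(-0.2386, 1.5907, 0)  len=1.2895
  (v0,v1,v7) [-++] → (-0.2386, 1.5907, 0)–(-0.2386, 1.13057, -1.20463)  len=1.2895
  (v0,v7,v10) [-+-] → (-0.2386, 1.13057, -1.20463)–(-0.2386, 0.835638, -1.49956)  len=0.4171
  (v5,v11,v4) [+-+] → (-0.2386, 0.835638, 1.49956)–(-0.2386, -0.835638, 1.49956)  len=1.6713
  (v10,v7,v6) [-++] → (-0.2386, 0.835638, -1.49956)–(-0.2386, -0.835638, -1.49956)  len=1.6713
  (v3,v4,v2) [++-] → (-0.2386, -1.13057, 1.20463)–(-0.2386, -1.5907, 0)  len=1.2895
  (v3,v2,v6) [+-+] → (-0.2386, -1.5907, 0)–(-0.2386, -1.13057, -1.20463)  len=1.2895
  (v2,v4,v11) [-+-] → (-0.2386, -1.13057, 1.20463)–(-0.2386, -0.835638, 1.49956)  len=0.4171
  (v6,v2,v10) [+--] → (-0.2386, -1.13057, -1.20463)–(-0.2386, -0.835638, -1.49956)  len=0.4171

Chained into 1 loop(s):
  loop 1: 10 segments, perimeter = 10.1690
Total perimeter = 10.169

loops=1 perimeter=10.169


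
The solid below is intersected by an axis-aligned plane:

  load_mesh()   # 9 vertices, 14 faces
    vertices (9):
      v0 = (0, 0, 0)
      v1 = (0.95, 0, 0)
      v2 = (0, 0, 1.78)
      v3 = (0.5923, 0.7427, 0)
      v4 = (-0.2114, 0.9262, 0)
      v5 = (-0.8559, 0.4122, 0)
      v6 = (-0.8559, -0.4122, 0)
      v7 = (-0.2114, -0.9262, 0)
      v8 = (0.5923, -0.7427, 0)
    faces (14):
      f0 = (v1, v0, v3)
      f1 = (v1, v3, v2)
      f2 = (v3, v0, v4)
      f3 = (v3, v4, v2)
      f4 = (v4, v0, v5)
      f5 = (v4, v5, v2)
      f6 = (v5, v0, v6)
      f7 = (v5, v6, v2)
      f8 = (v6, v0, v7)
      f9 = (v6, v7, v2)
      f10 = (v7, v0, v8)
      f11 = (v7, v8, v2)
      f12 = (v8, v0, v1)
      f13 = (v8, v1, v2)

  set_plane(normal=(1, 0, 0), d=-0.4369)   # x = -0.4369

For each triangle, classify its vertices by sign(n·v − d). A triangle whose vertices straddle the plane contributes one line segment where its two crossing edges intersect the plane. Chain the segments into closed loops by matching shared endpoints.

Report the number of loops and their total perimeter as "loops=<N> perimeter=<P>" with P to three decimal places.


loops=1 perimeter=3.960

Straddling triangles (6 of 14):
  (v4,v0,v5) [++-] → (-0.4369, 0.21041, 0)–(-0.4369, 0.74636, 0)  len=0.5359
  (v4,v5,v2) [+-+] → (-0.4369, 0.74636, 0)–(-0.4369, 0.21041, 0.871387)  len=1.0230
  (v5,v0,v6) [-+-] → (-0.4369, 0.21041, 0)–(-0.4369, -0.21041, 0)  len=0.4208
  (v5,v6,v2) [--+] → (-0.4369, -0.21041, 0.871387)–(-0.4369, 0.21041, 0.871387)  len=0.4208
  (v6,v0,v7) [-++] → (-0.4369, -0.21041, 0)–(-0.4369, -0.74636, 0)  len=0.5359
  (v6,v7,v2) [-++] → (-0.4369, -0.74636, 0)–(-0.4369, -0.21041, 0.871387)  len=1.0230

Chained into 1 loop(s):
  loop 1: 6 segments, perimeter = 3.9596
Total perimeter = 3.960


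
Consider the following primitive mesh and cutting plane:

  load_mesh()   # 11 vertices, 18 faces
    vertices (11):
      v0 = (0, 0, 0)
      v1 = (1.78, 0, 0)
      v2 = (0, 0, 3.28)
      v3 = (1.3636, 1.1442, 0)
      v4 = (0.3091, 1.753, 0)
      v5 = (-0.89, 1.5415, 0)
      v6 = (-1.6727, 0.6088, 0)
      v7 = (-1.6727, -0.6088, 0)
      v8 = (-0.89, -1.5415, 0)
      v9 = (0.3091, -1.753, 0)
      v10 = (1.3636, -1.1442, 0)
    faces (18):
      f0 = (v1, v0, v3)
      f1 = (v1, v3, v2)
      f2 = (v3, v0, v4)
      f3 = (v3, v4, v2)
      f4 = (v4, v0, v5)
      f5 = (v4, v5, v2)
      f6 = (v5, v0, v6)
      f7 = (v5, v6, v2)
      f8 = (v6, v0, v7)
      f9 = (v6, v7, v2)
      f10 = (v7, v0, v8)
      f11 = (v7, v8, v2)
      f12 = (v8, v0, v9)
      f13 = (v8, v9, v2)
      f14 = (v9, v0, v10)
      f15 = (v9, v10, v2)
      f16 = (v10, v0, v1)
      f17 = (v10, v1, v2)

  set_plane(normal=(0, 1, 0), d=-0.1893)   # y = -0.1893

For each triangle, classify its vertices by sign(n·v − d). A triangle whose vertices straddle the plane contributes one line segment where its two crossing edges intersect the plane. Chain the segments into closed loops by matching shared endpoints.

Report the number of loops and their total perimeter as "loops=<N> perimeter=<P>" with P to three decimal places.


loops=1 perimeter=10.197

Straddling triangles (10 of 18):
  (v6,v0,v7) [++-] → (-0.520109, -0.1893, 0)–(-1.6727, -0.1893, 0)  len=1.1526
  (v6,v7,v2) [+-+] → (-1.6727, -0.1893, 0)–(-0.520109, -0.1893, 2.26012)  len=2.5370
  (v7,v0,v8) [-+-] → (-0.520109, -0.1893, 0)–(-0.109294, -0.1893, 0)  len=0.4108
  (v7,v8,v2) [--+] → (-0.109294, -0.1893, 2.87721)–(-0.520109, -0.1893, 2.26012)  len=0.7413
  (v8,v0,v9) [-+-] → (-0.109294, -0.1893, 0)–(0.0333786, -0.1893, 0)  len=0.1427
  (v8,v9,v2) [--+] → (0.0333786, -0.1893, 2.9258)–(-0.109294, -0.1893, 2.87721)  len=0.1507
  (v9,v0,v10) [-+-] → (0.0333786, -0.1893, 0)–(0.225598, -0.1893, 0)  len=0.1922
  (v9,v10,v2) [--+] → (0.225598, -0.1893, 2.73735)–(0.0333786, -0.1893, 2.9258)  len=0.2692
  (v10,v0,v1) [-++] → (0.225598, -0.1893, 0)–(1.71111, -0.1893, 0)  len=1.4855
  (v10,v1,v2) [-++] → (1.71111, -0.1893, 0)–(0.225598, -0.1893, 2.73735)  len=3.1145

Chained into 1 loop(s):
  loop 1: 10 segments, perimeter = 10.1966
Total perimeter = 10.197


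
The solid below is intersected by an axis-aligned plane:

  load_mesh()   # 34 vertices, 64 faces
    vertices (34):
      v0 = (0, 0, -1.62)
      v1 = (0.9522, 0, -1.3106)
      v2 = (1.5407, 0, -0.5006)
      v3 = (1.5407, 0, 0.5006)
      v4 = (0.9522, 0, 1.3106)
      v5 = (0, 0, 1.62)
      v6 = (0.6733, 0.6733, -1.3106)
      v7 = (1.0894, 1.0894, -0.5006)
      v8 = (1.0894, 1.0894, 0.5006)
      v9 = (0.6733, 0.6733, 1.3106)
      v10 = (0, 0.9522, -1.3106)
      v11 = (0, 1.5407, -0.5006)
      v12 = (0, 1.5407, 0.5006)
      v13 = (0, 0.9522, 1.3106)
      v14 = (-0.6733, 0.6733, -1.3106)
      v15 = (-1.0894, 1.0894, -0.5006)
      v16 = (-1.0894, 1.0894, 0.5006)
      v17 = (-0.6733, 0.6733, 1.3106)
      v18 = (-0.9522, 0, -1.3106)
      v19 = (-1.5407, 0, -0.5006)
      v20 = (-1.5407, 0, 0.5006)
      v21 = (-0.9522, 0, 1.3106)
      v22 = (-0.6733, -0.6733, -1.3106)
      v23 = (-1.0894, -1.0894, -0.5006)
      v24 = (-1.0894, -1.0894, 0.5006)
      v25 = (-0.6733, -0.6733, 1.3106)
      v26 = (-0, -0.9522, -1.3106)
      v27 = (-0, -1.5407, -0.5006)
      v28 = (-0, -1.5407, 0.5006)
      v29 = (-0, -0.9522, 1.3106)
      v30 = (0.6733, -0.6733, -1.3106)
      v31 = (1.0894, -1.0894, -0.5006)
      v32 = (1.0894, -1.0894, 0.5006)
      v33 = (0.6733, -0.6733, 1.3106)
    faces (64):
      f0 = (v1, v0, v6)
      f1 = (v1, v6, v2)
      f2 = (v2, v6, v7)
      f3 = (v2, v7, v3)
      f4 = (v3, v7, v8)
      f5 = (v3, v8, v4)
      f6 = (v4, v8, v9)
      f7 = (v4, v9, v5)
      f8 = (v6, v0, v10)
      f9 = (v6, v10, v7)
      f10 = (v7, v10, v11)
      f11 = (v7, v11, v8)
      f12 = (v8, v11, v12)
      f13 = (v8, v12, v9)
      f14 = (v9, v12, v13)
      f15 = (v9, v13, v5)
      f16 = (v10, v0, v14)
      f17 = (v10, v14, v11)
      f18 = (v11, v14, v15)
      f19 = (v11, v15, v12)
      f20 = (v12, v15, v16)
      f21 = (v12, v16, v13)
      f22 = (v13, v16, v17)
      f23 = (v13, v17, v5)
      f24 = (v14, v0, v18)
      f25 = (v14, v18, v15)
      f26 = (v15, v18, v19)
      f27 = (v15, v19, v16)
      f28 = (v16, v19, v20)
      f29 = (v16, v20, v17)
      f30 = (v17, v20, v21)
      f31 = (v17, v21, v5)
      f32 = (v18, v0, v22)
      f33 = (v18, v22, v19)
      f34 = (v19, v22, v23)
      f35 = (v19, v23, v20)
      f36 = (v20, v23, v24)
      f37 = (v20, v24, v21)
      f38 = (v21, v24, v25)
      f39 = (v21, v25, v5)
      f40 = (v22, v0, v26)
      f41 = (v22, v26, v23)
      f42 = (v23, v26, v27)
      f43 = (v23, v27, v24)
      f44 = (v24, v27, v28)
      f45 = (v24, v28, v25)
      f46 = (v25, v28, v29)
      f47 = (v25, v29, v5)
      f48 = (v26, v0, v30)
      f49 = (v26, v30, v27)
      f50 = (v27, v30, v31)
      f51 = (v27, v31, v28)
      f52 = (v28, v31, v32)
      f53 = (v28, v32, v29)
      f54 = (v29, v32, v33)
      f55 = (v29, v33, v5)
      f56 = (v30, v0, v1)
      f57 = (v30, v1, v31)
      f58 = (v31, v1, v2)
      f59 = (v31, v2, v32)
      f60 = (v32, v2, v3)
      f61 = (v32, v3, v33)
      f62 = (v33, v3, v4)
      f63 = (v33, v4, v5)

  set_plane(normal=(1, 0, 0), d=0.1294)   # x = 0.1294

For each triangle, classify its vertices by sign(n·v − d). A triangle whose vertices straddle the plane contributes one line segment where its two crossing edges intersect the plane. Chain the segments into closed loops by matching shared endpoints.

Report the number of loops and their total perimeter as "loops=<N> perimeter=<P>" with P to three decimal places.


Straddling triangles (20 of 64):
  (v1,v0,v6) [+-+] → (0.1294, 0, -1.57795)–(0.1294, 0.1294, -1.56054)  len=0.1306
  (v4,v9,v5) [++-] → (0.1294, 0.1294, 1.56054)–(0.1294, 0, 1.57795)  len=0.1306
  (v6,v0,v10) [+--] → (0.1294, 0.1294, -1.56054)–(0.1294, 0.898599, -1.3106)  len=0.8088
  (v6,v10,v7) [+-+] → (0.1294, 0.898599, -1.3106)–(0.1294, 0.968497, -1.21439)  len=0.1189
  (v7,v10,v11) [+--] → (0.1294, 0.968497, -1.21439)–(0.1294, 1.48709, -0.5006)  len=0.8823
  (v7,v11,v8) [+-+] → (0.1294, 1.48709, -0.5006)–(0.1294, 1.48709, -0.381676)  len=0.1189
  (v8,v11,v12) [+--] → (0.1294, 1.48709, -0.381676)–(0.1294, 1.48709, 0.5006)  len=0.8823
  (v8,v12,v9) [+-+] → (0.1294, 1.48709, 0.5006)–(0.1294, 1.374, 0.656272)  len=0.1924
  (v9,v12,v13) [+--] → (0.1294, 1.374, 0.656272)–(0.1294, 0.898599, 1.3106)  len=0.8088
  (v9,v13,v5) [+--] → (0.1294, 0.898599, 1.3106)–(0.1294, 0.1294, 1.56054)  len=0.8088
  (v26,v0,v30) [--+] → (0.1294, -0.1294, -1.56054)–(0.1294, -0.898599, -1.3106)  len=0.8088
  (v26,v30,v27) [-+-] → (0.1294, -0.898599, -1.3106)–(0.1294, -1.374, -0.656272)  len=0.8088
  (v27,v30,v31) [-++] → (0.1294, -1.374, -0.656272)–(0.1294, -1.48709, -0.5006)  len=0.1924
  (v27,v31,v28) [-+-] → (0.1294, -1.48709, -0.5006)–(0.1294, -1.48709, 0.381676)  len=0.8823
  (v28,v31,v32) [-++] → (0.1294, -1.48709, 0.381676)–(0.1294, -1.48709, 0.5006)  len=0.1189
  (v28,v32,v29) [-+-] → (0.1294, -1.48709, 0.5006)–(0.1294, -0.968497, 1.21439)  len=0.8823
  (v29,v32,v33) [-++] → (0.1294, -0.968497, 1.21439)–(0.1294, -0.898599, 1.3106)  len=0.1189
  (v29,v33,v5) [-+-] → (0.1294, -0.898599, 1.3106)–(0.1294, -0.1294, 1.56054)  len=0.8088
  (v30,v0,v1) [+-+] → (0.1294, -0.1294, -1.56054)–(0.1294, 0, -1.57795)  len=0.1306
  (v33,v4,v5) [++-] → (0.1294, 0, 1.57795)–(0.1294, -0.1294, 1.56054)  len=0.1306

Chained into 1 loop(s):
  loop 1: 20 segments, perimeter = 9.7647
Total perimeter = 9.765

loops=1 perimeter=9.765


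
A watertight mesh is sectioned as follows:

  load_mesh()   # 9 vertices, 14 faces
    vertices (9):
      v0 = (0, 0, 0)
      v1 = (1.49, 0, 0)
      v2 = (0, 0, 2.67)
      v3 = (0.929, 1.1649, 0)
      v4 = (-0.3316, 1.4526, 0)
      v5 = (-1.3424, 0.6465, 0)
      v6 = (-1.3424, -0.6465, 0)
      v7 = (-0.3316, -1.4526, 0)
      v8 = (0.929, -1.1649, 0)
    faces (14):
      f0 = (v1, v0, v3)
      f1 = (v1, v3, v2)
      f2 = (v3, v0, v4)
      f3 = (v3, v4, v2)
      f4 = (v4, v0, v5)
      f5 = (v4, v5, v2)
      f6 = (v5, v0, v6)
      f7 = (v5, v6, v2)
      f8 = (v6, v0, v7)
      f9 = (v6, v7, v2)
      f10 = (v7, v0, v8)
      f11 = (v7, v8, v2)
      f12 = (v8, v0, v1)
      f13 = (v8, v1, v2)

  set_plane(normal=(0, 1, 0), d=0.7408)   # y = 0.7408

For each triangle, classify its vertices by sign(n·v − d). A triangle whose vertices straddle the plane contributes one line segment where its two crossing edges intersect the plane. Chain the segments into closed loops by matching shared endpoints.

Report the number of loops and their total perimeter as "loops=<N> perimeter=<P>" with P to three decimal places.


Straddling triangles (6 of 14):
  (v1,v0,v3) [--+] → (0.590783, 0.7408, 0)–(1.13324, 0.7408, 0)  len=0.5425
  (v1,v3,v2) [-+-] → (1.13324, 0.7408, 0)–(0.590783, 0.7408, 0.972055)  len=1.1132
  (v3,v0,v4) [+-+] → (0.590783, 0.7408, 0)–(-0.16911, 0.7408, 0)  len=0.7599
  (v3,v4,v2) [++-] → (-0.16911, 0.7408, 1.30835)–(0.590783, 0.7408, 0.972055)  len=0.8310
  (v4,v0,v5) [+--] → (-0.16911, 0.7408, 0)–(-1.22415, 0.7408, 0)  len=1.0550
  (v4,v5,v2) [+--] → (-1.22415, 0.7408, 0)–(-0.16911, 0.7408, 1.30835)  len=1.6807

Chained into 1 loop(s):
  loop 1: 6 segments, perimeter = 5.9823
Total perimeter = 5.982

loops=1 perimeter=5.982


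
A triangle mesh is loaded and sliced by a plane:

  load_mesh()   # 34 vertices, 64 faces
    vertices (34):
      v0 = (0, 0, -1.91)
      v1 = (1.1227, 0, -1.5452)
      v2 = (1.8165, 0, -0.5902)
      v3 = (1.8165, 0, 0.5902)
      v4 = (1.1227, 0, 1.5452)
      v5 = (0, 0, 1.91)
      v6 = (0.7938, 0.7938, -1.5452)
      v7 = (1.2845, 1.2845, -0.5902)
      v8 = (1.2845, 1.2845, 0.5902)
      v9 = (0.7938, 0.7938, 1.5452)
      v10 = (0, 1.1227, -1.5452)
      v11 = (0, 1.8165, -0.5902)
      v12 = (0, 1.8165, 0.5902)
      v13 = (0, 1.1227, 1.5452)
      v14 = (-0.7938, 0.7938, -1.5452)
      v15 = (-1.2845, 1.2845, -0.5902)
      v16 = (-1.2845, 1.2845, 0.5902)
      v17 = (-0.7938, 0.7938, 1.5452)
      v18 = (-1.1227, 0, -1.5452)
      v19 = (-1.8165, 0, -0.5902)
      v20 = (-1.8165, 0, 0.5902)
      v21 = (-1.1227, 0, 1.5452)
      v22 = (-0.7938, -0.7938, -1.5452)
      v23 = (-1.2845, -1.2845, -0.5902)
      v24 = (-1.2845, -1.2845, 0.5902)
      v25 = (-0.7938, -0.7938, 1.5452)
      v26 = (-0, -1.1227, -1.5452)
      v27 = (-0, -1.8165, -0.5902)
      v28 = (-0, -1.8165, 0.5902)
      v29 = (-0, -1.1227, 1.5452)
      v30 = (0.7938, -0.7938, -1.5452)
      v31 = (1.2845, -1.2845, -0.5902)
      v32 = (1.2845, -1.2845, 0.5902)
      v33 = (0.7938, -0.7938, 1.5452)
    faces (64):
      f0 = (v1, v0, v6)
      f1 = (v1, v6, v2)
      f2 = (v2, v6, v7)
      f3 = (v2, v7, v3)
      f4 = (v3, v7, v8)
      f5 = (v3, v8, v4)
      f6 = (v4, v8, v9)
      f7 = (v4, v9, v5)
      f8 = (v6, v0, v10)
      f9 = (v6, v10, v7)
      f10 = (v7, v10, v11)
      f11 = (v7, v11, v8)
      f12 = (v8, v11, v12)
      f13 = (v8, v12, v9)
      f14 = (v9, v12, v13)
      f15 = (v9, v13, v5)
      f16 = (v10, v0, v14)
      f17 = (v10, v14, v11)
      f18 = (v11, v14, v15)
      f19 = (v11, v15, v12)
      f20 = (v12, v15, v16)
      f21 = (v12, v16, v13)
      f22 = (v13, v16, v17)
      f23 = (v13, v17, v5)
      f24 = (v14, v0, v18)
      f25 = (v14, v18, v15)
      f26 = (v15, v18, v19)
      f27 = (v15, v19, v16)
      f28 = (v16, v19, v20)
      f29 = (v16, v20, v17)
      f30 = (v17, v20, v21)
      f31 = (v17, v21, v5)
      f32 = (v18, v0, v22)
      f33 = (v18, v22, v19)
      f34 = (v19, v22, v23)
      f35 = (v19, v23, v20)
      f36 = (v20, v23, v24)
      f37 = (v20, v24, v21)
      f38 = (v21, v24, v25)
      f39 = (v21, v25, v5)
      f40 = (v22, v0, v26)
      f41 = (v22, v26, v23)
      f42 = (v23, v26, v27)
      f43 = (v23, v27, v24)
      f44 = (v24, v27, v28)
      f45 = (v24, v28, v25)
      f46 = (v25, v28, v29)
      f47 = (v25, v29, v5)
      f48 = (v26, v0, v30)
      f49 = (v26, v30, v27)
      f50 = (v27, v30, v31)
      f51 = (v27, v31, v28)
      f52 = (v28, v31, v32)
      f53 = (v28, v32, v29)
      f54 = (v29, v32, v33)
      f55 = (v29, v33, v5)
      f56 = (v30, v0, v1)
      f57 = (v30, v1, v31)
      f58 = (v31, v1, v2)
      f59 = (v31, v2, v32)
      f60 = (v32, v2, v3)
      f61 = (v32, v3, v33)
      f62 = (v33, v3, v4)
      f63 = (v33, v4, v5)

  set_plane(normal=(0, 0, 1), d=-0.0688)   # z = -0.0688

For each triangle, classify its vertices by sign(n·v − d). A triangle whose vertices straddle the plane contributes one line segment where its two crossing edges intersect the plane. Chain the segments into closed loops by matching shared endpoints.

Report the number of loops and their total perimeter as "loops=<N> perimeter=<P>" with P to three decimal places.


loops=1 perimeter=11.122

Straddling triangles (16 of 64):
  (v2,v7,v3) [--+] → (1.51949, 0.717118, -0.0688)–(1.8165, 0, -0.0688)  len=0.7762
  (v3,v7,v8) [+-+] → (1.51949, 0.717118, -0.0688)–(1.2845, 1.2845, -0.0688)  len=0.6141
  (v7,v11,v8) [--+] → (0.567382, 1.58151, -0.0688)–(1.2845, 1.2845, -0.0688)  len=0.7762
  (v8,v11,v12) [+-+] → (0.567382, 1.58151, -0.0688)–(0, 1.8165, -0.0688)  len=0.6141
  (v11,v15,v12) [--+] → (-0.717118, 1.51949, -0.0688)–(0, 1.8165, -0.0688)  len=0.7762
  (v12,v15,v16) [+-+] → (-0.717118, 1.51949, -0.0688)–(-1.2845, 1.2845, -0.0688)  len=0.6141
  (v15,v19,v16) [--+] → (-1.58151, 0.567382, -0.0688)–(-1.2845, 1.2845, -0.0688)  len=0.7762
  (v16,v19,v20) [+-+] → (-1.58151, 0.567382, -0.0688)–(-1.8165, 0, -0.0688)  len=0.6141
  (v19,v23,v20) [--+] → (-1.51949, -0.717118, -0.0688)–(-1.8165, 0, -0.0688)  len=0.7762
  (v20,v23,v24) [+-+] → (-1.51949, -0.717118, -0.0688)–(-1.2845, -1.2845, -0.0688)  len=0.6141
  (v23,v27,v24) [--+] → (-0.567382, -1.58151, -0.0688)–(-1.2845, -1.2845, -0.0688)  len=0.7762
  (v24,v27,v28) [+-+] → (-0.567382, -1.58151, -0.0688)–(0, -1.8165, -0.0688)  len=0.6141
  (v27,v31,v28) [--+] → (0.717118, -1.51949, -0.0688)–(0, -1.8165, -0.0688)  len=0.7762
  (v28,v31,v32) [+-+] → (0.717118, -1.51949, -0.0688)–(1.2845, -1.2845, -0.0688)  len=0.6141
  (v31,v2,v32) [--+] → (1.58151, -0.567382, -0.0688)–(1.2845, -1.2845, -0.0688)  len=0.7762
  (v32,v2,v3) [+-+] → (1.58151, -0.567382, -0.0688)–(1.8165, 0, -0.0688)  len=0.6141

Chained into 1 loop(s):
  loop 1: 16 segments, perimeter = 11.1225
Total perimeter = 11.122


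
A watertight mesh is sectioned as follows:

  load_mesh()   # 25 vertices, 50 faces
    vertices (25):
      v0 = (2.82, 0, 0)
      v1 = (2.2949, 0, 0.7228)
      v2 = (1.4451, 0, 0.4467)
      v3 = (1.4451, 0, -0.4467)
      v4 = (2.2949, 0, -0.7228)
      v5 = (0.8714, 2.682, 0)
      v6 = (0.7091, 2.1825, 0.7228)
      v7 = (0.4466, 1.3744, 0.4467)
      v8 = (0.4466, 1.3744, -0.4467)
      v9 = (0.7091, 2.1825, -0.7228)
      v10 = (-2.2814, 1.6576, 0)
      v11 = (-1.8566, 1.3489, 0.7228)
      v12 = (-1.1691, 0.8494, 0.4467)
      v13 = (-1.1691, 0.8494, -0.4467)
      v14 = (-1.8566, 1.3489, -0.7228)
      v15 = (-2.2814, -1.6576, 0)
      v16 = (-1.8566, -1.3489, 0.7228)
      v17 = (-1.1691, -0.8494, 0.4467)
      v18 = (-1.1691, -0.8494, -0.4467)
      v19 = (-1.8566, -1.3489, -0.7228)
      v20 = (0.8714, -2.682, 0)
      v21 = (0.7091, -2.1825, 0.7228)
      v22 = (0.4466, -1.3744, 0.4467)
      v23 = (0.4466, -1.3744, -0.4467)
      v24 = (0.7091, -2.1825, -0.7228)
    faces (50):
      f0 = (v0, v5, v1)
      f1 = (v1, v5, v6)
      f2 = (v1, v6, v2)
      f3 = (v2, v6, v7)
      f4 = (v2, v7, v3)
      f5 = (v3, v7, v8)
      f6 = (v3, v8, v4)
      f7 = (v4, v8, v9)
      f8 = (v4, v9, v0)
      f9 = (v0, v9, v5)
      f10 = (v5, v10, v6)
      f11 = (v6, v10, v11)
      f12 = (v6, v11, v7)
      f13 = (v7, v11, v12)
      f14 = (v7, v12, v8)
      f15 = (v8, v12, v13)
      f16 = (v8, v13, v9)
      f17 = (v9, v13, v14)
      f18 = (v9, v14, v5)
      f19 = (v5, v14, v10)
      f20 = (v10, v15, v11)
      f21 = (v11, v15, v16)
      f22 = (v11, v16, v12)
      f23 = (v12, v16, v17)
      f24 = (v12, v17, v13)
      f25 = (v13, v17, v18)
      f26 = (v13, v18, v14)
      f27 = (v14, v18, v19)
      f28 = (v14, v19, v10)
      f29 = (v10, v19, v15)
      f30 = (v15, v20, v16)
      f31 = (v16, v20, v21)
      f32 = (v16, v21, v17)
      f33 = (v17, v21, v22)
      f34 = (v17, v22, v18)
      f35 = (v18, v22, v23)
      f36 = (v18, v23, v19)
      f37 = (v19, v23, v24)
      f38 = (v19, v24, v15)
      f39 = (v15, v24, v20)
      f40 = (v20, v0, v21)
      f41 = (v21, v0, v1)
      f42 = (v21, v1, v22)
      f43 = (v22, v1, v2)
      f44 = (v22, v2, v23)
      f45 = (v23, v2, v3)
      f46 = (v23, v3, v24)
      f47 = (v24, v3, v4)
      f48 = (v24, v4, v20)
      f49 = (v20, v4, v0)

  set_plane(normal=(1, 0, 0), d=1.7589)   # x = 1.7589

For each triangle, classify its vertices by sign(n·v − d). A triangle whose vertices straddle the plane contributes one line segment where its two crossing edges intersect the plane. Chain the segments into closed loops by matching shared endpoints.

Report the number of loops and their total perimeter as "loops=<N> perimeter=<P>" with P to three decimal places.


Straddling triangles (14 of 50):
  (v0,v5,v1) [+-+] → (1.7589, 1.46047, 0)–(1.7589, 1.00987, 0.450639)  len=0.6373
  (v1,v5,v6) [+--] → (1.7589, 1.00987, 0.450639)–(1.7589, 0.737684, 0.7228)  len=0.3849
  (v1,v6,v2) [+--] → (1.7589, 0.737684, 0.7228)–(1.7589, 0, 0.548654)  len=0.7580
  (v3,v8,v4) [--+] → (1.7589, 0.398571, -0.642732)–(1.7589, 0, -0.548654)  len=0.4095
  (v4,v8,v9) [+--] → (1.7589, 0.398571, -0.642732)–(1.7589, 0.737684, -0.7228)  len=0.3484
  (v4,v9,v0) [+-+] → (1.7589, 0.737684, -0.7228)–(1.7589, 1.09709, -0.363335)  len=0.5083
  (v0,v9,v5) [+--] → (1.7589, 1.09709, -0.363335)–(1.7589, 1.46047, 0)  len=0.5139
  (v20,v0,v21) [-+-] → (1.7589, -1.46047, 0)–(1.7589, -1.09709, 0.363335)  len=0.5139
  (v21,v0,v1) [-++] → (1.7589, -1.09709, 0.363335)–(1.7589, -0.737684, 0.7228)  len=0.5083
  (v21,v1,v22) [-+-] → (1.7589, -0.737684, 0.7228)–(1.7589, -0.398571, 0.642732)  len=0.3484
  (v22,v1,v2) [-+-] → (1.7589, -0.398571, 0.642732)–(1.7589, 0, 0.548654)  len=0.4095
  (v24,v3,v4) [--+] → (1.7589, 0, -0.548654)–(1.7589, -0.737684, -0.7228)  len=0.7580
  (v24,v4,v20) [-+-] → (1.7589, -0.737684, -0.7228)–(1.7589, -1.00987, -0.450639)  len=0.3849
  (v20,v4,v0) [-++] → (1.7589, -1.00987, -0.450639)–(1.7589, -1.46047, 0)  len=0.6373

Chained into 1 loop(s):
  loop 1: 14 segments, perimeter = 7.1206
Total perimeter = 7.121

loops=1 perimeter=7.121


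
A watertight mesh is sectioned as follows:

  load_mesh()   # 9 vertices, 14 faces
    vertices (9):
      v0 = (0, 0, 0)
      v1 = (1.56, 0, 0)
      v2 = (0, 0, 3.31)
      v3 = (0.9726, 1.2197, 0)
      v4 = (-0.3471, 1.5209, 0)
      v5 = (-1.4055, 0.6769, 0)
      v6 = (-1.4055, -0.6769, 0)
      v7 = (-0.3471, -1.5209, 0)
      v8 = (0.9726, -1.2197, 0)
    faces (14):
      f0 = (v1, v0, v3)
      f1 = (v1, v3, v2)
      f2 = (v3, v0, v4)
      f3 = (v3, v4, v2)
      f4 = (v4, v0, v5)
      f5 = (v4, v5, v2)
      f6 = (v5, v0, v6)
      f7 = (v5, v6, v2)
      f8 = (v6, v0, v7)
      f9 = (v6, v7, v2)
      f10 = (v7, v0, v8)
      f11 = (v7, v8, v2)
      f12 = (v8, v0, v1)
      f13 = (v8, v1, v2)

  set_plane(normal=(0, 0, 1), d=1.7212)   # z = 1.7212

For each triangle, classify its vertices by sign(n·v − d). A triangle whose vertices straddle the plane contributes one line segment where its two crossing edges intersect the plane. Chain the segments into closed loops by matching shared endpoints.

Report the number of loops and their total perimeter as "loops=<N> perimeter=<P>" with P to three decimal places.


loops=1 perimeter=4.549

Straddling triangles (7 of 14):
  (v1,v3,v2) [--+] → (0.466848, 0.585456, 1.7212)–(0.7488, 0, 1.7212)  len=0.6498
  (v3,v4,v2) [--+] → (-0.166608, 0.730032, 1.7212)–(0.466848, 0.585456, 1.7212)  len=0.6497
  (v4,v5,v2) [--+] → (-0.67464, 0.324912, 1.7212)–(-0.166608, 0.730032, 1.7212)  len=0.6498
  (v5,v6,v2) [--+] → (-0.67464, -0.324912, 1.7212)–(-0.67464, 0.324912, 1.7212)  len=0.6498
  (v6,v7,v2) [--+] → (-0.166608, -0.730032, 1.7212)–(-0.67464, -0.324912, 1.7212)  len=0.6498
  (v7,v8,v2) [--+] → (0.466848, -0.585456, 1.7212)–(-0.166608, -0.730032, 1.7212)  len=0.6497
  (v8,v1,v2) [--+] → (0.7488, 0, 1.7212)–(0.466848, -0.585456, 1.7212)  len=0.6498

Chained into 1 loop(s):
  loop 1: 7 segments, perimeter = 4.5485
Total perimeter = 4.549
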